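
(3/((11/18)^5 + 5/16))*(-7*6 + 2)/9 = -25194240/751541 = -33.52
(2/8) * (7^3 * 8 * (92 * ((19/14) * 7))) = 599564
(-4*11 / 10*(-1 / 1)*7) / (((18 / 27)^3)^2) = 56133 / 160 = 350.83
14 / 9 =1.56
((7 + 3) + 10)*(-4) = -80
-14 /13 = -1.08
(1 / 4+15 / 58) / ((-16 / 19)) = -1121 / 1856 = -0.60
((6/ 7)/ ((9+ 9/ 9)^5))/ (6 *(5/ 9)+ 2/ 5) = 9/ 3920000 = 0.00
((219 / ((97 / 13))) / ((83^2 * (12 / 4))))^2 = 900601 / 446535342289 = 0.00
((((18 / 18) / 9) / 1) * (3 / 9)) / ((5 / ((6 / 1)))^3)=8 / 125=0.06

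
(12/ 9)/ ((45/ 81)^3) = 972/ 125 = 7.78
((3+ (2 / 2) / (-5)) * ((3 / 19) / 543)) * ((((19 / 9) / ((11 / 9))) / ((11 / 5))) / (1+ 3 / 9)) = 21 / 43802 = 0.00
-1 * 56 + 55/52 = -2857/52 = -54.94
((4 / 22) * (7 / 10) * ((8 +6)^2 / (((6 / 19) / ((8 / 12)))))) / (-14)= -1862 / 495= -3.76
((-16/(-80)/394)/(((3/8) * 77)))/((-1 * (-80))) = 1/4550700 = 0.00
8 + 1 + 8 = 17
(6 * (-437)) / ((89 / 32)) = -83904 / 89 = -942.74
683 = 683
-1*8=-8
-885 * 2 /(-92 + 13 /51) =90270 /4679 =19.29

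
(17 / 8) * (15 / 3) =85 / 8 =10.62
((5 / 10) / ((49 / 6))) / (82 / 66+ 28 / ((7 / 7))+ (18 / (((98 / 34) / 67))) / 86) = 4257 / 2371538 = 0.00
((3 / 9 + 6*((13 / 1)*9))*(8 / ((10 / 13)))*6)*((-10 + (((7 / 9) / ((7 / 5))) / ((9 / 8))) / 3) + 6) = -168088.31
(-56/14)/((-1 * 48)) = 1/12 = 0.08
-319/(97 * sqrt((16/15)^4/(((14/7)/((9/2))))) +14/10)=-23925/12521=-1.91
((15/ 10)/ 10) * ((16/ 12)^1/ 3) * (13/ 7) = 13/ 105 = 0.12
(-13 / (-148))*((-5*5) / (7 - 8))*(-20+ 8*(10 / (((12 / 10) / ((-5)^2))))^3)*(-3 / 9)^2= 17650023.62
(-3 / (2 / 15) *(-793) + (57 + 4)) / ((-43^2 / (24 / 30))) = -71614 / 9245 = -7.75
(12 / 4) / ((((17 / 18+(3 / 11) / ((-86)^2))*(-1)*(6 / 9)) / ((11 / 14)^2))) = -199342539 / 67772194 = -2.94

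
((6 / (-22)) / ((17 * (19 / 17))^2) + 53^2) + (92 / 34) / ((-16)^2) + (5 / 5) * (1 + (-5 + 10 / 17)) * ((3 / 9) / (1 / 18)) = 24095477445 / 8640896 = 2788.54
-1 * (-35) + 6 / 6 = 36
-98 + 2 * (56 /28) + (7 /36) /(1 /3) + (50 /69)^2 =-1769027 /19044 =-92.89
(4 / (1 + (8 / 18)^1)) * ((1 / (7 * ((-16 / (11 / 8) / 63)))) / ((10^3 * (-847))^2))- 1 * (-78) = 2116226111999919 / 27131104000000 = 78.00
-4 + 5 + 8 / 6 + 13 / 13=3.33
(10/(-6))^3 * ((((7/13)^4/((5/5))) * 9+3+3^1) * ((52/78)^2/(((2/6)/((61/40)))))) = -63.60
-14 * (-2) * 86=2408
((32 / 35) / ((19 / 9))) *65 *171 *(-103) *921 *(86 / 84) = -467515839.67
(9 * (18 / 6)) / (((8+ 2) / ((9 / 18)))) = 27 / 20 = 1.35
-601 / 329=-1.83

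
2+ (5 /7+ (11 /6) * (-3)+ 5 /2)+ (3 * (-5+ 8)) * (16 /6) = 166 /7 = 23.71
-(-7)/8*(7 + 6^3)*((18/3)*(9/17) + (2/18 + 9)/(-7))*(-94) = -5261462/153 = -34388.64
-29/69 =-0.42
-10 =-10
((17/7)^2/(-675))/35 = -289/1157625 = -0.00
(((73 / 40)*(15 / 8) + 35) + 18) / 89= 3611 / 5696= 0.63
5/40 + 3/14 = 19/56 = 0.34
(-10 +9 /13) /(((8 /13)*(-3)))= 121 /24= 5.04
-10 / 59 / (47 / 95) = -950 / 2773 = -0.34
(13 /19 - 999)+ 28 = -18436 /19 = -970.32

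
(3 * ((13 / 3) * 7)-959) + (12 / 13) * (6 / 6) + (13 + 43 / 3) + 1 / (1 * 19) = -622211 / 741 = -839.69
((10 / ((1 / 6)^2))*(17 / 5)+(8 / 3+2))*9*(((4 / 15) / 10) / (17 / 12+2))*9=796176 / 1025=776.76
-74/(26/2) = -74/13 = -5.69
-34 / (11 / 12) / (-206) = 204 / 1133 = 0.18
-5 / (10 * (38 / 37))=-37 / 76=-0.49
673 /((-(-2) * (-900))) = -673 /1800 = -0.37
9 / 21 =3 / 7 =0.43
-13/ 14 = -0.93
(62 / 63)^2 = 0.97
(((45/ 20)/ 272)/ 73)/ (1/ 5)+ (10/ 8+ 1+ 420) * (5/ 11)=167684415/ 873664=191.93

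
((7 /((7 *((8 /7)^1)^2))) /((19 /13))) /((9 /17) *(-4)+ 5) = 221 /1216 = 0.18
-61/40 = -1.52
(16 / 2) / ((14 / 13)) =52 / 7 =7.43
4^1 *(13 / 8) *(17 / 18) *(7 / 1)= 1547 / 36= 42.97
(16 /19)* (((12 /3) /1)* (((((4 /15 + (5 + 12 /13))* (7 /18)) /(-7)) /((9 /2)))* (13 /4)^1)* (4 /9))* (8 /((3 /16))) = -9887744 /623295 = -15.86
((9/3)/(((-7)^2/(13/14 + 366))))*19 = 292809/686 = 426.84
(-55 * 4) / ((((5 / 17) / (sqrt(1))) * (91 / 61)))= -501.41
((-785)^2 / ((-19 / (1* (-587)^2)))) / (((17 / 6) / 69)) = -87905461258350 / 323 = -272153130830.80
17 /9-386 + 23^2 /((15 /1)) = -348.84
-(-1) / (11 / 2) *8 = 16 / 11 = 1.45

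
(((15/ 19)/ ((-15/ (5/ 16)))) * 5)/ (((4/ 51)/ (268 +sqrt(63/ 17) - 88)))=-57375/ 304 - 225 * sqrt(119)/ 1216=-190.75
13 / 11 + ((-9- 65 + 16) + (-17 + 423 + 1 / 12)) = 46103 / 132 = 349.27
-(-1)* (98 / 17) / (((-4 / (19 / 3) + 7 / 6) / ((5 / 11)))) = 55860 / 11407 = 4.90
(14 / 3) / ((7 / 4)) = 8 / 3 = 2.67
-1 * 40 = -40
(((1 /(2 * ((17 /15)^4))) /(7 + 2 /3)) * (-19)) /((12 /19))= -18275625 /15367864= -1.19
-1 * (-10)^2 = -100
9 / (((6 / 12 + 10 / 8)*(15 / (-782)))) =-9384 / 35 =-268.11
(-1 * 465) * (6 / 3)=-930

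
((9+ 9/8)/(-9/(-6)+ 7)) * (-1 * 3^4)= -96.49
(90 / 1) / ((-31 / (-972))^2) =88481.33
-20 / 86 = -10 / 43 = -0.23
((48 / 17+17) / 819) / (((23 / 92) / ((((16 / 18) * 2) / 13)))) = 21568 / 1628991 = 0.01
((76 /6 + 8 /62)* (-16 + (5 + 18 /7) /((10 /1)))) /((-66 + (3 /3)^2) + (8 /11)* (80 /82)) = 8180689 /2696535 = 3.03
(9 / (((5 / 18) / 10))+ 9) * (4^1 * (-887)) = -1181484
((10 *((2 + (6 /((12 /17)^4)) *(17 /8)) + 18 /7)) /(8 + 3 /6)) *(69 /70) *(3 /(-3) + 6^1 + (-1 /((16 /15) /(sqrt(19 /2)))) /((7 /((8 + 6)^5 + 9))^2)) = 1244729525 /3838464 - 360055859410555422725 *sqrt(38) /2006237184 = -1106316540562.57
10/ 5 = 2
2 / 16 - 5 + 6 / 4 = -27 / 8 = -3.38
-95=-95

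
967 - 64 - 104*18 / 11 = 8061 / 11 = 732.82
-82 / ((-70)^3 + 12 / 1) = 41 / 171494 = 0.00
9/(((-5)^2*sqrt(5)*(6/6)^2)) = 9*sqrt(5)/125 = 0.16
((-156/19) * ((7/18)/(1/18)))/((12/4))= -364/19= -19.16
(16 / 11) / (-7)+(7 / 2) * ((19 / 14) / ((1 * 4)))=1207 / 1232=0.98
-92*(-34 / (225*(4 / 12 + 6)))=3128 / 1425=2.20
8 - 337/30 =-97/30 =-3.23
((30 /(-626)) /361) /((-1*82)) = 15 /9265426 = 0.00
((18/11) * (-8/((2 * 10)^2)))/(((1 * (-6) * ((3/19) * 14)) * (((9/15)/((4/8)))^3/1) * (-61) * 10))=-19/8116416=-0.00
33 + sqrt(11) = 36.32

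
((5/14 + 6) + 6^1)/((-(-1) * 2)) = 173/28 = 6.18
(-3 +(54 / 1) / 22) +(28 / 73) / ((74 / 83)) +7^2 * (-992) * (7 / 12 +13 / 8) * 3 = -9567777332 / 29711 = -322028.12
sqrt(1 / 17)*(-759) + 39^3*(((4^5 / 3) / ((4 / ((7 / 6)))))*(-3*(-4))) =70866432-759*sqrt(17) / 17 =70866247.92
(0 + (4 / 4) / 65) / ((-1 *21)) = -1 / 1365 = -0.00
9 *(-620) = -5580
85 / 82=1.04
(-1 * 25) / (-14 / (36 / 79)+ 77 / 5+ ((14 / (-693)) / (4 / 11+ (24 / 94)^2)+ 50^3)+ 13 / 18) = -1172250 / 5860563197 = -0.00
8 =8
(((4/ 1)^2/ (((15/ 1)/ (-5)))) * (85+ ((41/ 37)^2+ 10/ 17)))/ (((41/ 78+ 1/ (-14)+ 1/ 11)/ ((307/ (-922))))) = 4967241511232/ 17563132361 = 282.82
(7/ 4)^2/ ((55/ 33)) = 147/ 80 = 1.84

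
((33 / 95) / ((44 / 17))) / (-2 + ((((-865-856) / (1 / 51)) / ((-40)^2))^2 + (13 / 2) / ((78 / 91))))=19584000 / 439928381137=0.00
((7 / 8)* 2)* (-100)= -175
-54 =-54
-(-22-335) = 357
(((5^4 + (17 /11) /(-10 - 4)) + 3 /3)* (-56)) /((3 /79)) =-10152764 /11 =-922978.55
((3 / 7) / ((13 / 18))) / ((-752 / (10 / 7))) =-135 / 119756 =-0.00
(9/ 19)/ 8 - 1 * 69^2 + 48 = -716367/ 152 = -4712.94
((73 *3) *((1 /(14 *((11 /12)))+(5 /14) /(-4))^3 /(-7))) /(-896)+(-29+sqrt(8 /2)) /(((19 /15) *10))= -173104795713 /81209655296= -2.13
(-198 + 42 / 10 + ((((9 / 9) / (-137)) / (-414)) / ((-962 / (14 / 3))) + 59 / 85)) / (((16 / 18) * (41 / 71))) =-95380592817401 / 253534753680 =-376.20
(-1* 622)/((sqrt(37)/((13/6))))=-4043* sqrt(37)/111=-221.56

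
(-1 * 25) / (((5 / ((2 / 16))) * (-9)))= 5 / 72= 0.07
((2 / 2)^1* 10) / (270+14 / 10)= 50 / 1357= 0.04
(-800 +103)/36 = -697/36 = -19.36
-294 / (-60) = 49 / 10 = 4.90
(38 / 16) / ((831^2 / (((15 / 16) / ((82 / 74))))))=3515 / 1208021376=0.00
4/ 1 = 4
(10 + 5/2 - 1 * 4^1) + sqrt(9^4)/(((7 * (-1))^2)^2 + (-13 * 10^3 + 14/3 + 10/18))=809695/95344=8.49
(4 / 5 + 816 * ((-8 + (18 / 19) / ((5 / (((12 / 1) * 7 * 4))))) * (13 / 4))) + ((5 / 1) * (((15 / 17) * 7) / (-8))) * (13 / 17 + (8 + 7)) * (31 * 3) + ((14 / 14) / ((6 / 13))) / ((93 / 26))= 2174818557139 / 15319890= 141960.46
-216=-216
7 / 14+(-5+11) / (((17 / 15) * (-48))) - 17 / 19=-1305 / 2584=-0.51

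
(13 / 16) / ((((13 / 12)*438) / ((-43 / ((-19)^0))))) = -43 / 584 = -0.07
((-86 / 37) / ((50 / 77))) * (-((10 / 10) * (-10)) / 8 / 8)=-3311 / 5920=-0.56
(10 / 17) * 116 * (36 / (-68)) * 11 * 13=-1492920 / 289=-5165.81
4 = 4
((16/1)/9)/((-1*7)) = -16/63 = -0.25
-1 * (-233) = 233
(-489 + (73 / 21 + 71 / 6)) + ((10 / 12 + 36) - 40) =-3338 / 7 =-476.86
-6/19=-0.32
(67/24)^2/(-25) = -4489/14400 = -0.31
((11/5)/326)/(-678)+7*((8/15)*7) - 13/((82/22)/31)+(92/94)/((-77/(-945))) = -69.98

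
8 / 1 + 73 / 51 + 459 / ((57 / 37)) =297850 / 969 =307.38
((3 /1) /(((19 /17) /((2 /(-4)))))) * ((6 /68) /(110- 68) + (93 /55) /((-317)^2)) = -16713489 /5880616280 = -0.00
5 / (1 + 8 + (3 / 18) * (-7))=30 / 47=0.64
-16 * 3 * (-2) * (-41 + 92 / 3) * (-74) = 73408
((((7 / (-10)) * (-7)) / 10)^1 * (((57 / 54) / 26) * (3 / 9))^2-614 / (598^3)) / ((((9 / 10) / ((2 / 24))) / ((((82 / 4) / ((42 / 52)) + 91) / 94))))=2708365619 / 271976122716480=0.00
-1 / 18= -0.06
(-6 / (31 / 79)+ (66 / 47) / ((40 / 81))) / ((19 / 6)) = -1088091 / 276830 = -3.93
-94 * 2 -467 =-655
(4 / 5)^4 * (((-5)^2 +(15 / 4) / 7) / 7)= 1.49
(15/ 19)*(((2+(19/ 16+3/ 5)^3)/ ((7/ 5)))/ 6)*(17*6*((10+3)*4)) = 2617661241/ 680960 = 3844.07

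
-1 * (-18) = 18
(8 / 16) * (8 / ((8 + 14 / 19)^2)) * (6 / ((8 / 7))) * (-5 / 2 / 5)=-7581 / 55112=-0.14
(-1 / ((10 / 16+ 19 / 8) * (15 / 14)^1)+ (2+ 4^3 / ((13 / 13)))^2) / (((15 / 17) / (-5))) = -3332102 / 135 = -24682.24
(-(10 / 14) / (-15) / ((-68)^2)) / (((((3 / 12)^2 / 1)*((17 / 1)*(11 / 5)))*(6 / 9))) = 5 / 756602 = 0.00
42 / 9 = 14 / 3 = 4.67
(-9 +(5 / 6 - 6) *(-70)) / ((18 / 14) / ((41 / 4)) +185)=303646 / 159393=1.91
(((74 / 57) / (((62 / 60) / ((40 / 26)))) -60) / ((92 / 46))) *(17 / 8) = -1889635 / 30628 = -61.70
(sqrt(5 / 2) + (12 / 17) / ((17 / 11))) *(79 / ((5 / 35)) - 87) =61512 / 289 + 233 *sqrt(10) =949.65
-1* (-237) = 237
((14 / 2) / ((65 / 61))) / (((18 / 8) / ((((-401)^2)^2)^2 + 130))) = 1141938847206385129529348 / 585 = 1952032217446812187229.66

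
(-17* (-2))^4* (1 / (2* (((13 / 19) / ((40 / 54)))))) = 253903840 / 351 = 723372.76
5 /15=0.33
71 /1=71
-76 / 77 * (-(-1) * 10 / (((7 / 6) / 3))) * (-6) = 82080 / 539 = 152.28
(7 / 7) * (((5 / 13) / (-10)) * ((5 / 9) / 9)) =-5 / 2106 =-0.00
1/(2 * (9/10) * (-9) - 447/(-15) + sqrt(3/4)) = 0.07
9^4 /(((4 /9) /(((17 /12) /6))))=111537 /32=3485.53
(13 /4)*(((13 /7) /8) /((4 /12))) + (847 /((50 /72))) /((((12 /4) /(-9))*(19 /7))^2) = 3016697403 /2021600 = 1492.23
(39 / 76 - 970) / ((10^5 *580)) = -73681 / 4408000000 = -0.00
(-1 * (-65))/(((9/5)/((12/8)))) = 54.17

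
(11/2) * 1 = 11/2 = 5.50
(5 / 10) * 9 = 9 / 2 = 4.50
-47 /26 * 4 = -94 /13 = -7.23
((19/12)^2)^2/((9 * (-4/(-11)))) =1.92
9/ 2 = 4.50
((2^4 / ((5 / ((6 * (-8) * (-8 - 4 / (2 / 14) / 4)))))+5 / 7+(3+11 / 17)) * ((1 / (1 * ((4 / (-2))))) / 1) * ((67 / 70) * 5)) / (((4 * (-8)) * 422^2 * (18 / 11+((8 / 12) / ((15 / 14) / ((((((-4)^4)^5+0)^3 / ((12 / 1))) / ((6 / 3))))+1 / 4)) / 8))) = 70639404551802269459400708588971856883542813 / 143549195308306917782305680841362465723038804992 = 0.00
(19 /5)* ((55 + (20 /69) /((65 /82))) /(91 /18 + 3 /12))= 39.65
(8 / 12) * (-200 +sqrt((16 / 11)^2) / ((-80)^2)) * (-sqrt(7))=352.77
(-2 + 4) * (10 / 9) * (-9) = -20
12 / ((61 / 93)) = 1116 / 61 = 18.30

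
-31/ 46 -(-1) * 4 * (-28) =-5183/ 46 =-112.67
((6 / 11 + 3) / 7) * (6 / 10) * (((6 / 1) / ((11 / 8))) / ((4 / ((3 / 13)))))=324 / 4235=0.08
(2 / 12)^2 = 1 / 36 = 0.03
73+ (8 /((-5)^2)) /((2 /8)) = 1857 /25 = 74.28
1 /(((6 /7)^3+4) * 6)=343 /9528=0.04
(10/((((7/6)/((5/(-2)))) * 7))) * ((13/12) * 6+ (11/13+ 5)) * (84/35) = -57780/637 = -90.71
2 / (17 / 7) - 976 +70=-15388 / 17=-905.18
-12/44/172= -3/1892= -0.00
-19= -19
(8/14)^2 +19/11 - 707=-379966/539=-704.95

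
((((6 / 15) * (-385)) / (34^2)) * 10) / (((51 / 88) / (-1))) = 33880 / 14739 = 2.30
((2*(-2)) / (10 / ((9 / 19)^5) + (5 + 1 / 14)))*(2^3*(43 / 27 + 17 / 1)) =-491847552 / 350846339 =-1.40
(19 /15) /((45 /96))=608 /225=2.70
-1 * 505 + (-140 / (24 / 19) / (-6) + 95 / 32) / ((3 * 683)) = -504.99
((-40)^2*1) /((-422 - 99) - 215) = -50 /23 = -2.17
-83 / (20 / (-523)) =43409 / 20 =2170.45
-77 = -77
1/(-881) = -1/881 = -0.00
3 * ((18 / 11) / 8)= 27 / 44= 0.61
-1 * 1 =-1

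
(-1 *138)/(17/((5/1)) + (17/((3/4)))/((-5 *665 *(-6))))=-4129650/101779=-40.57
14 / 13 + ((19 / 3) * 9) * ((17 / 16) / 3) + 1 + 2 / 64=9275 / 416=22.30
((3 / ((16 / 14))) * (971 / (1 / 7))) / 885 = 47579 / 2360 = 20.16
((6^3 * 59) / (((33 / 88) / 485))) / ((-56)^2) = 257535 / 49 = 5255.82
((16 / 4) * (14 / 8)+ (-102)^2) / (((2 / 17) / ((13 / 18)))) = 2300831 / 36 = 63911.97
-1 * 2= -2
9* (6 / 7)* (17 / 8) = 459 / 28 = 16.39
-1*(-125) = 125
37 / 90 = 0.41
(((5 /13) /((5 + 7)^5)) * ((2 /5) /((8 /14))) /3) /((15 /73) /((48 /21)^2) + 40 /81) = 511 /755403480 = 0.00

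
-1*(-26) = 26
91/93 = 0.98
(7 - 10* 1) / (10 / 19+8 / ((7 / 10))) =-133 / 530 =-0.25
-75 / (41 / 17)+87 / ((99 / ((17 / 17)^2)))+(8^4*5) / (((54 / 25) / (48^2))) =29556695114 / 1353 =21845303.11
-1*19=-19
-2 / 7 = -0.29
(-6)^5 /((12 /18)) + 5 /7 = -81643 /7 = -11663.29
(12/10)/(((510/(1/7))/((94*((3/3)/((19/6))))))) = 564/56525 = 0.01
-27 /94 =-0.29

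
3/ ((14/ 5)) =15/ 14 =1.07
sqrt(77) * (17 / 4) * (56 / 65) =238 * sqrt(77) / 65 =32.13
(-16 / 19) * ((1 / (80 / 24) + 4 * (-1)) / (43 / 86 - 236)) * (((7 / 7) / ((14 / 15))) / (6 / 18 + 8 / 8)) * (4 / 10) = -444 / 104405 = -0.00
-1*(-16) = 16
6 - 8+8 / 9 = -10 / 9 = -1.11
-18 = -18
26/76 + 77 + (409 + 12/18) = 55519/114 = 487.01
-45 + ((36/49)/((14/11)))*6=-14247/343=-41.54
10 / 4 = 5 / 2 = 2.50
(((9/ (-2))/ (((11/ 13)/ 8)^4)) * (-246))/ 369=350957568/ 14641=23970.87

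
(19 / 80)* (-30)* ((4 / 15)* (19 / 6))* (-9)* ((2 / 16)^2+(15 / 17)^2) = 15908187 / 369920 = 43.00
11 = 11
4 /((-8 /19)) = -19 /2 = -9.50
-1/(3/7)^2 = -49/9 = -5.44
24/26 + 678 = 8826/13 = 678.92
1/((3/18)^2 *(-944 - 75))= -36/1019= -0.04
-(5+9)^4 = -38416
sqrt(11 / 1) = sqrt(11) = 3.32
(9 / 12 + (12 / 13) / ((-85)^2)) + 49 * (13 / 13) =18691123 / 375700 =49.75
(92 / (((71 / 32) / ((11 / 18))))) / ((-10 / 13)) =-105248 / 3195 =-32.94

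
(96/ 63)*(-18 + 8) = -320/ 21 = -15.24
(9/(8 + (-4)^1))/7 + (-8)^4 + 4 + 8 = 115033/28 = 4108.32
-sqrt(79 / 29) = -sqrt(2291) / 29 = -1.65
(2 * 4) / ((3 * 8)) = 1 / 3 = 0.33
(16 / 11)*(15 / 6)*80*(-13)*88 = -332800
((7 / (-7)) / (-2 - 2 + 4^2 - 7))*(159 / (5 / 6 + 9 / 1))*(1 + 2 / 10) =-3.88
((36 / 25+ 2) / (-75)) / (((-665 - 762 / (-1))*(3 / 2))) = -172 / 545625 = -0.00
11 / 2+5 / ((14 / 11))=66 / 7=9.43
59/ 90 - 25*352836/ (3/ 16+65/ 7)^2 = -98291.35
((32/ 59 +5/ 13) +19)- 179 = -122009/ 767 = -159.07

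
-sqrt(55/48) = -sqrt(165)/12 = -1.07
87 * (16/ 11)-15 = 1227/ 11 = 111.55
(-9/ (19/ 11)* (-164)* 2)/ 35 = 32472/ 665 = 48.83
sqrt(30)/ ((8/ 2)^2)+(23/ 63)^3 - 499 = -124761286/ 250047+sqrt(30)/ 16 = -498.61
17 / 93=0.18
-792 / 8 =-99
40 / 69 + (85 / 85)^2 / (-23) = 37 / 69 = 0.54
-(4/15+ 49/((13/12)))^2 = -78712384/38025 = -2070.02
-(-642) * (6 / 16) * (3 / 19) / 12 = 3.17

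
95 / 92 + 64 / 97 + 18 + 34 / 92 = 20.06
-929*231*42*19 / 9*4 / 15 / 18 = -38055556 / 135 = -281893.01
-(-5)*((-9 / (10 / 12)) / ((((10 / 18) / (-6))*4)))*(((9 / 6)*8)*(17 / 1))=148716 / 5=29743.20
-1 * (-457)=457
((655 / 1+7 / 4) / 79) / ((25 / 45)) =23643 / 1580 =14.96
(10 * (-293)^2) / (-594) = -429245 / 297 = -1445.27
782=782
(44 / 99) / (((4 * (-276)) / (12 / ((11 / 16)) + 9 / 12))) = -89 / 12144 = -0.01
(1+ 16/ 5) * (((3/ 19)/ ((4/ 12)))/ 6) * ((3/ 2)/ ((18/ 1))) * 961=20181/ 760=26.55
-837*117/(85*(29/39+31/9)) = -11457693/41650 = -275.09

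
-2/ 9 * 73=-16.22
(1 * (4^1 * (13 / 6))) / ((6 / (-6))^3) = -8.67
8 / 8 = 1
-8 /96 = -1 /12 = -0.08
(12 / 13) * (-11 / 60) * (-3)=33 / 65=0.51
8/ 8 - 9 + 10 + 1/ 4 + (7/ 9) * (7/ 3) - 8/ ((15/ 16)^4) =-1274027/ 202500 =-6.29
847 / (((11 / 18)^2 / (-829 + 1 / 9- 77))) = -2054556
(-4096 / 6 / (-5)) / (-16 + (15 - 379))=-512 / 1425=-0.36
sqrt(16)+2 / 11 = 46 / 11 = 4.18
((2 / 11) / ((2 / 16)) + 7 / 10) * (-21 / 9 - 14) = -3871 / 110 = -35.19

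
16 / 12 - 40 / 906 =1.29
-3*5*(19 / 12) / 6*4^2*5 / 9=-950 / 27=-35.19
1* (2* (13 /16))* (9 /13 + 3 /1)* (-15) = -90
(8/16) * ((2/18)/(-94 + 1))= -1/1674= -0.00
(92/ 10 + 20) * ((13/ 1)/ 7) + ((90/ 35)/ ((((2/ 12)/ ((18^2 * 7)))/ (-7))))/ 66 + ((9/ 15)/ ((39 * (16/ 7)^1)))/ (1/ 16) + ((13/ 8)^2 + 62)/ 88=-9369236769/ 2562560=-3656.20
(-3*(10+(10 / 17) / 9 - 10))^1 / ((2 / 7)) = -35 / 51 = -0.69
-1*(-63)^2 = -3969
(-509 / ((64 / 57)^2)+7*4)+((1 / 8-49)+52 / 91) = -12158331 / 28672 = -424.05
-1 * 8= -8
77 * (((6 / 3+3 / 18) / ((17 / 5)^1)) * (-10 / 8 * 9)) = -75075 / 136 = -552.02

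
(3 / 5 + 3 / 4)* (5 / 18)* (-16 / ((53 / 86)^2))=-44376 / 2809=-15.80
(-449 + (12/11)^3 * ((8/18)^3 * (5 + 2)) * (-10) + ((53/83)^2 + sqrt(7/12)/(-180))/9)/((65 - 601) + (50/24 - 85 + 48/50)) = 5 * sqrt(21)/30032694 + 11312292460000/15298752764097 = 0.74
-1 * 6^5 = -7776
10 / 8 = 5 / 4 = 1.25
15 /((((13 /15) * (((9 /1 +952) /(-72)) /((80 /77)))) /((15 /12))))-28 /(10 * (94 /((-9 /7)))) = -372042351 /226060835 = -1.65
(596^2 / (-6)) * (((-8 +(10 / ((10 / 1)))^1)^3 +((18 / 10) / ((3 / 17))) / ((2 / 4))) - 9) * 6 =588948128 / 5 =117789625.60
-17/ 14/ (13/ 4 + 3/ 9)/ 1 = -0.34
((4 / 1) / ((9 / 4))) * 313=5008 / 9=556.44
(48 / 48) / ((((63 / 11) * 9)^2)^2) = 14641 / 103355177121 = 0.00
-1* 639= -639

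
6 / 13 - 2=-20 / 13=-1.54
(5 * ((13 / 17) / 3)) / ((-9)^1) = -65 / 459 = -0.14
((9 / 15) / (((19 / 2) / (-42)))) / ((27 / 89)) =-2492 / 285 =-8.74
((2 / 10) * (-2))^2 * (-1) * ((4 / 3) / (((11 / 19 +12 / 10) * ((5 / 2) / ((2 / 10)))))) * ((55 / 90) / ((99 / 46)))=-13984 / 5133375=-0.00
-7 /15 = -0.47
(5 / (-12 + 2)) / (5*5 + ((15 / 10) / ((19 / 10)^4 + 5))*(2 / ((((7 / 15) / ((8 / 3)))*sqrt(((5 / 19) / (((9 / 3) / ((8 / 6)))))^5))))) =177029721001 / 575993193353950 - 73818729054*sqrt(95) / 287996596676975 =-0.00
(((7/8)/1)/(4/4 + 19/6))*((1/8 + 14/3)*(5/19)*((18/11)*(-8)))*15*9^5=-1283430015/418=-3070406.73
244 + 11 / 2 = 499 / 2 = 249.50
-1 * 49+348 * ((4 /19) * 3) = 3245 /19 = 170.79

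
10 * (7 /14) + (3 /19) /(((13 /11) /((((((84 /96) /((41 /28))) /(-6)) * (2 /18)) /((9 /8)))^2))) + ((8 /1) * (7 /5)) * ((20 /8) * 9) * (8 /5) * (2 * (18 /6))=99059107945321 /40862596905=2424.20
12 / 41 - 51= -2079 / 41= -50.71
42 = 42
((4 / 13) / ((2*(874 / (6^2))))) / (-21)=-12 / 39767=-0.00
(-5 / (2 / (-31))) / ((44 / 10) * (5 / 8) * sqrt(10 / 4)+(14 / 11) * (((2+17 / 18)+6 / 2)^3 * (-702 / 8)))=-41055454079640 / 12427547616730009 - 2406341520 * sqrt(10) / 12427547616730009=-0.00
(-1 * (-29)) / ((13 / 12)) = 348 / 13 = 26.77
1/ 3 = 0.33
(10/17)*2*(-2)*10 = -23.53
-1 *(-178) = 178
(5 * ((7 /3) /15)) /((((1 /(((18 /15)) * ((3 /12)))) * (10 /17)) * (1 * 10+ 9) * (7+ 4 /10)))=119 /42180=0.00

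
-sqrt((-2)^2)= -2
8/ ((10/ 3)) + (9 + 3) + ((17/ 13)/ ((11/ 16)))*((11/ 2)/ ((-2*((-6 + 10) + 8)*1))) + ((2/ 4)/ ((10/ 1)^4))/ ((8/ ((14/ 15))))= 13.96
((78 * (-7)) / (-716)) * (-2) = -273 / 179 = -1.53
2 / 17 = 0.12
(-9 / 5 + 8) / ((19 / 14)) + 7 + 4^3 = 7179 / 95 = 75.57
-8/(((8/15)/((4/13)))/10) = -600/13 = -46.15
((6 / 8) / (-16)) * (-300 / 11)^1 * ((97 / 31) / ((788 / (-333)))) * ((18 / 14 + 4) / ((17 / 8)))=-268905825 / 63952504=-4.20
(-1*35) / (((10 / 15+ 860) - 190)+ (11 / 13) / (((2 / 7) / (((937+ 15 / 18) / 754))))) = -274456 / 5287985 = -0.05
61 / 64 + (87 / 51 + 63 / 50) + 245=6770597 / 27200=248.92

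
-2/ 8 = -1/ 4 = -0.25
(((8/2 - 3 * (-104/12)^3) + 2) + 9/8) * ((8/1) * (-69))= -3245783/3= -1081927.67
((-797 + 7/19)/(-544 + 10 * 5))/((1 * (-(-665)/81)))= 613008/3120845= 0.20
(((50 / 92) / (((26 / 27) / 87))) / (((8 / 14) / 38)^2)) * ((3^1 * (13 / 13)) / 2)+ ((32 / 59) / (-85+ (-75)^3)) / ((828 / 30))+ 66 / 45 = 9698014431489717 / 29775185440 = 325707.94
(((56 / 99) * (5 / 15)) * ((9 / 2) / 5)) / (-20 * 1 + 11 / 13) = -364 / 41085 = -0.01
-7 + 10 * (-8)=-87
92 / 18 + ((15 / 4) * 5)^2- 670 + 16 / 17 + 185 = -311839 / 2448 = -127.39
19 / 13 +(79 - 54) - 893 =-11265 / 13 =-866.54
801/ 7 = 114.43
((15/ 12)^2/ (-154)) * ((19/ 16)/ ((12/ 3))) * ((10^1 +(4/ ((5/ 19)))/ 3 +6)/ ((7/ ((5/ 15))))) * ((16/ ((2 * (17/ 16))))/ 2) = -7505/ 659736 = -0.01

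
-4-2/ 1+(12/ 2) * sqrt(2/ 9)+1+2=-3+2 * sqrt(2)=-0.17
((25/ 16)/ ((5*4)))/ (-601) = -5/ 38464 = -0.00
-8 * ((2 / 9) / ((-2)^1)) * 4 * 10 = 320 / 9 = 35.56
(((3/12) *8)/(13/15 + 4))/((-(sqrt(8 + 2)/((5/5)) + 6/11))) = 990/42851 - 1815 *sqrt(10)/42851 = -0.11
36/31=1.16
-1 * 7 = -7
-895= -895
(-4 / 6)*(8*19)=-304 / 3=-101.33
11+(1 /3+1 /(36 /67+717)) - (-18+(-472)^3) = 1685094089289 /16025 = 105154077.33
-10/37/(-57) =10/2109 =0.00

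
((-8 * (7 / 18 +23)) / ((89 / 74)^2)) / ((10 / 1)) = -4610792 / 356445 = -12.94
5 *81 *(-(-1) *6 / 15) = 162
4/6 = 2/3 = 0.67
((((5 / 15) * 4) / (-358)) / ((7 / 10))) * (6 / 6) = -20 / 3759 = -0.01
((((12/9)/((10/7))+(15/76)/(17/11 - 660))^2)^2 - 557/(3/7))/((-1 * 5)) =6037706636070261595395993198959/23241457006510380109120800000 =259.78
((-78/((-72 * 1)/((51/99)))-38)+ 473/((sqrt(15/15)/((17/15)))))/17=987277/33660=29.33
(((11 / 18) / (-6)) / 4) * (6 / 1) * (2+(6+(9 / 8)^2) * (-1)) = 3707 / 4608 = 0.80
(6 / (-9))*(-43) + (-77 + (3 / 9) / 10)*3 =-6067 / 30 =-202.23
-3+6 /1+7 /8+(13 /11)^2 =5103 /968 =5.27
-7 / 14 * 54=-27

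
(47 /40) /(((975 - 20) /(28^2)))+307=1470531 /4775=307.96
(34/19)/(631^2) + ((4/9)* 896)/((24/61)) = 206737933270/204256593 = 1012.15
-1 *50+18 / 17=-832 / 17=-48.94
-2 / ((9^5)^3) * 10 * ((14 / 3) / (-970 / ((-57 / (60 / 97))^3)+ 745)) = -3614034536 / 5939503720893111606342093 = -0.00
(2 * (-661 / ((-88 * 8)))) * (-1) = -661 / 352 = -1.88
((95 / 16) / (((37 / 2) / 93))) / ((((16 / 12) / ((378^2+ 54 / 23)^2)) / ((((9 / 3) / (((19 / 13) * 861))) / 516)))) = 16322003157080205 / 7729612576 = 2111619.83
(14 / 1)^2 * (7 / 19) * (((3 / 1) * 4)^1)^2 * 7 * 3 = 4148928 / 19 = 218364.63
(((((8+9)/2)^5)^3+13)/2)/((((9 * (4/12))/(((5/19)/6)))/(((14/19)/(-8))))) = -100184806802858462195/1703411712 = -58814205689.14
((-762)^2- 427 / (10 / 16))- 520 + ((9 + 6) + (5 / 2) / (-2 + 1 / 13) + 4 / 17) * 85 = 5806253 / 10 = 580625.30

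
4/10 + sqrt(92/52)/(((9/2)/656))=2/5 + 1312 * sqrt(299)/117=194.30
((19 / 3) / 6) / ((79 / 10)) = 95 / 711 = 0.13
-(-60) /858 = 10 /143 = 0.07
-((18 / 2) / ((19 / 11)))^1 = -99 / 19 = -5.21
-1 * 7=-7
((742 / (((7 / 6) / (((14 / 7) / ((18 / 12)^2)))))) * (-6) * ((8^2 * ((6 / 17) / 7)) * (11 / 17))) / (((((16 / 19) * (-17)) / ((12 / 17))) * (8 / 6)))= 153128448 / 584647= 261.92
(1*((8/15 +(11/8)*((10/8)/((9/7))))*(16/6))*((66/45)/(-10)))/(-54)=29623/2187000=0.01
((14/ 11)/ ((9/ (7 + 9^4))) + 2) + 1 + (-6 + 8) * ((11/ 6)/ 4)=369359/ 396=932.72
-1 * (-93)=93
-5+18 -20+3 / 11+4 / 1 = -30 / 11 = -2.73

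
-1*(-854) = 854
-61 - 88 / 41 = -2589 / 41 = -63.15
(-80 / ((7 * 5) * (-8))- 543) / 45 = -3799 / 315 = -12.06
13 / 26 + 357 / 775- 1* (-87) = 136339 / 1550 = 87.96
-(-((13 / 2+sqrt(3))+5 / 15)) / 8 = sqrt(3) / 8+41 / 48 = 1.07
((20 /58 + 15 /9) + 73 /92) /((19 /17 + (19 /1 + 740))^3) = 8484751 /1328473628829984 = 0.00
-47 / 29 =-1.62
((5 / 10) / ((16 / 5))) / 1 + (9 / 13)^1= 353 / 416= 0.85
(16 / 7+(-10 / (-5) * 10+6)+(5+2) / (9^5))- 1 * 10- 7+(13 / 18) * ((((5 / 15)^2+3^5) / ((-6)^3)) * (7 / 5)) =83890547 / 8266860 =10.15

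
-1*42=-42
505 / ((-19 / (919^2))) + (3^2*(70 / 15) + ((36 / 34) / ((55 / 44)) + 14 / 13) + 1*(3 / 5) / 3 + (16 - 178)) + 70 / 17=-471288540382 / 20995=-22447656.13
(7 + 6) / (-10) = -13 / 10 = -1.30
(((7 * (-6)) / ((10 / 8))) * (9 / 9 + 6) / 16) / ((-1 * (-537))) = -49 / 1790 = -0.03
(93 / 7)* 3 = 279 / 7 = 39.86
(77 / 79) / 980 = 11 / 11060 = 0.00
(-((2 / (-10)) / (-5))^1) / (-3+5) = -1 / 50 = -0.02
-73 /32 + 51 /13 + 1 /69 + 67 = 1970711 /28704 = 68.66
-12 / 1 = -12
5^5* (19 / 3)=59375 / 3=19791.67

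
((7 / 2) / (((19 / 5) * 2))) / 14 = 5 / 152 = 0.03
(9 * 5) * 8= 360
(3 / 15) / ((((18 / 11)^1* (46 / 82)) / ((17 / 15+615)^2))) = 19260984182 / 232875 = 82709.54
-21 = -21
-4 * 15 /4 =-15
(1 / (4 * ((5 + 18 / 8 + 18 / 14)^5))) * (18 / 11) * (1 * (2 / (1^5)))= 154893312 / 8577923917189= 0.00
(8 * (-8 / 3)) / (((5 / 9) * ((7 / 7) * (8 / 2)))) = -48 / 5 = -9.60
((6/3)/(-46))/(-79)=1/1817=0.00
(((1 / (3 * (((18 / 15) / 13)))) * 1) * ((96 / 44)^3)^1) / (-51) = -16640 / 22627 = -0.74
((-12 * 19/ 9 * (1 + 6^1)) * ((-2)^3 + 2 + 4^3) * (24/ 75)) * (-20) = 987392/ 15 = 65826.13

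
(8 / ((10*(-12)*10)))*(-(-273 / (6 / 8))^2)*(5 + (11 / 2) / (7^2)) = 112892 / 25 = 4515.68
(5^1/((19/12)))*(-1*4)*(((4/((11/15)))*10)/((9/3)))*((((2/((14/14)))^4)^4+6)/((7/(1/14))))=-1573008000/10241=-153599.06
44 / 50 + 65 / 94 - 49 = -111457 / 2350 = -47.43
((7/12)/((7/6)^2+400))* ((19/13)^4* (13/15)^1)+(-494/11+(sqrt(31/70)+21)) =-41733920978/1745944915+sqrt(2170)/70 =-23.24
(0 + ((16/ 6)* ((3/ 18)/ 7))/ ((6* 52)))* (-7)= -1/ 702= -0.00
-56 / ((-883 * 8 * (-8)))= -7 / 7064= -0.00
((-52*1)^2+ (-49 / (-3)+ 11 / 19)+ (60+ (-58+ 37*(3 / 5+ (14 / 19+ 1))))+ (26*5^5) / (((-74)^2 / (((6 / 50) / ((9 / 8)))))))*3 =1096737468 / 130055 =8432.87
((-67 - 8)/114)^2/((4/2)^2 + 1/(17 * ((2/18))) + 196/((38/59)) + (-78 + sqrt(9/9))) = 10625/5691336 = 0.00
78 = 78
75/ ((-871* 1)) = -75/ 871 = -0.09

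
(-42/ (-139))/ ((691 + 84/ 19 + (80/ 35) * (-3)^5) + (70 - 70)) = 5586/ 2588041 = 0.00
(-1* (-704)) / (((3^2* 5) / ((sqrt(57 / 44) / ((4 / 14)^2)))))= 392* sqrt(627) / 45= 218.13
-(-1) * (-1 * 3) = -3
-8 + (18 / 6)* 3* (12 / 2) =46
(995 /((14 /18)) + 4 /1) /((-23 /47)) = -422201 /161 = -2622.37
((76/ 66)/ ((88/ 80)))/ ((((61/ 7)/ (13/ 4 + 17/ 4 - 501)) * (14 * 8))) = -31255/ 59048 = -0.53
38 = 38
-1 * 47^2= -2209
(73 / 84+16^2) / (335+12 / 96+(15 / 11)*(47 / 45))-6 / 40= 7628051 / 12438860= 0.61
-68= -68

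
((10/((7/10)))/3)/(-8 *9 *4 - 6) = -50/3087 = -0.02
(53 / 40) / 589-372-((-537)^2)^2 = -1959171393357427 / 23560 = -83156680533.00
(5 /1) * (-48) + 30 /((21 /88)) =-800 /7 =-114.29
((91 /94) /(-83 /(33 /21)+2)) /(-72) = 77 /291024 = 0.00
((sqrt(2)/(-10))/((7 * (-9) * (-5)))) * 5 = -sqrt(2)/630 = -0.00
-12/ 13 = -0.92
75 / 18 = 25 / 6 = 4.17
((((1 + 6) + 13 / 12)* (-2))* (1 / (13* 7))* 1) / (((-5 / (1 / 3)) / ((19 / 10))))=1843 / 81900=0.02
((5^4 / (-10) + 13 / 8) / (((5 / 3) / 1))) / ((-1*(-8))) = -1461 / 320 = -4.57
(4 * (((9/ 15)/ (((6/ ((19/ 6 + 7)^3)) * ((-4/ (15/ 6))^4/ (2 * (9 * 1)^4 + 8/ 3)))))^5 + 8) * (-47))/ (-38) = 2555601619057132932599974591747187647165023338881215835402393/ 1251406407908908561211483851063296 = 2042183580734196123150535000.00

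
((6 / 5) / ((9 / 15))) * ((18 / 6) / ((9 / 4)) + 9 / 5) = 94 / 15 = 6.27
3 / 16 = 0.19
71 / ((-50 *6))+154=46129 / 300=153.76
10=10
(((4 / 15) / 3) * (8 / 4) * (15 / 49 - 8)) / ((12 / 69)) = -7.86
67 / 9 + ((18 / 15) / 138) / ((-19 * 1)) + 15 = 441361 / 19665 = 22.44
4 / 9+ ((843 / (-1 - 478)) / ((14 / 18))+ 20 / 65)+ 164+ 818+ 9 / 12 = 1539764771 / 1569204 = 981.24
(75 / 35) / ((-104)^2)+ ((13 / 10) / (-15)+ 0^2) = -491003 / 5678400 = -0.09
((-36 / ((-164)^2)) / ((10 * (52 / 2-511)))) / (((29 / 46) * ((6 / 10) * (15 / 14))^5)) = 3092488 / 775617308325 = 0.00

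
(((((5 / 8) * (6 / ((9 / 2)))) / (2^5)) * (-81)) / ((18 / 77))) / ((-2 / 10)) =5775 / 128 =45.12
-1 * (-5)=5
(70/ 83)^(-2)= 6889/ 4900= 1.41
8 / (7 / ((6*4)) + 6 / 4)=192 / 43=4.47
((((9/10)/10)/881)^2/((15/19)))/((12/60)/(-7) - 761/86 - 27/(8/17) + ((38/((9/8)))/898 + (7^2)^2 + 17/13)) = 8111778129/1433542683878098266250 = 0.00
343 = 343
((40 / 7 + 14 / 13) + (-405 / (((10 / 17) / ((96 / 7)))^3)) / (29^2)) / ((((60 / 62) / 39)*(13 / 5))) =-94487.32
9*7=63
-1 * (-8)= 8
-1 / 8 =-0.12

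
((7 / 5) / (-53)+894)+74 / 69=16365917 / 18285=895.05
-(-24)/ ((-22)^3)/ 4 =-3/ 5324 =-0.00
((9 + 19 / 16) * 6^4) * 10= 132030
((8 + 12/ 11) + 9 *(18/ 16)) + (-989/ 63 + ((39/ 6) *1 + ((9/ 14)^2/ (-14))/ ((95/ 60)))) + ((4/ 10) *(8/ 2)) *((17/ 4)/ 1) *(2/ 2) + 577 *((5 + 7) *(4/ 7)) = 102542038331/ 25807320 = 3973.37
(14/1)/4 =7/2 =3.50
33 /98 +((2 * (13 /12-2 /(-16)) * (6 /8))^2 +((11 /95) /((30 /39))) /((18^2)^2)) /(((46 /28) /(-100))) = -199.63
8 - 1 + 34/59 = 447/59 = 7.58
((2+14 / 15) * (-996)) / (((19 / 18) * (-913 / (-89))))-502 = -73322 / 95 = -771.81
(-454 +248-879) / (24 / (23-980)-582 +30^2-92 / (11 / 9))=-346115 / 77422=-4.47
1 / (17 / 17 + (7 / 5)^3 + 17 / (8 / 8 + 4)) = 125 / 893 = 0.14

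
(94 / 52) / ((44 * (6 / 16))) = 47 / 429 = 0.11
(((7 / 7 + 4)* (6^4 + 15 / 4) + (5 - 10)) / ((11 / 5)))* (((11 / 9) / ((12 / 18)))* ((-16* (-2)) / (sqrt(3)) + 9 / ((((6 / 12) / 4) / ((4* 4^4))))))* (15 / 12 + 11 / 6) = 4805375* sqrt(3) / 27 + 1230176000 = 1230484264.95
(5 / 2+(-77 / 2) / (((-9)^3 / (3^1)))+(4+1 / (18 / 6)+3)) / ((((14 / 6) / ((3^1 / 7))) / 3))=2428 / 441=5.51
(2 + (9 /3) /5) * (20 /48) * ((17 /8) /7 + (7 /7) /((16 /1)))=533 /1344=0.40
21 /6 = 7 /2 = 3.50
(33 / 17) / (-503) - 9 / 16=-77487 / 136816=-0.57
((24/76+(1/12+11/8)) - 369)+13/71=-11883377/32376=-367.04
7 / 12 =0.58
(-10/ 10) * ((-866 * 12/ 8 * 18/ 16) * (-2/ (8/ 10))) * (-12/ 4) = 175365/ 16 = 10960.31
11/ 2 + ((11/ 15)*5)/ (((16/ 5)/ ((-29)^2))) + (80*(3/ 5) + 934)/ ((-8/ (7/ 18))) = 132683/ 144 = 921.41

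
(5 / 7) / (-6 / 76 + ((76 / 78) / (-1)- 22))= -1482 / 47831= -0.03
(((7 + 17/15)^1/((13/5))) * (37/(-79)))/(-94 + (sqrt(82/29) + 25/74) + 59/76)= 35693750816 * sqrt(2378)/6093643734002877 + 32049294462680/2031214578000959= 0.02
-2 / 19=-0.11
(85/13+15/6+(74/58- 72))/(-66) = 46511/49764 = 0.93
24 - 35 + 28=17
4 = 4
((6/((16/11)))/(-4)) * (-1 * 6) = 99/16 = 6.19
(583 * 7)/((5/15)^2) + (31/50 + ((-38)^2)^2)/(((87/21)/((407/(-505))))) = -270132901269/732250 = -368908.02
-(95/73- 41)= 2898/73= 39.70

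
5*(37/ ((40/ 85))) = 3145/ 8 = 393.12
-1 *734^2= -538756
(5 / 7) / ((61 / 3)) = 15 / 427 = 0.04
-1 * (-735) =735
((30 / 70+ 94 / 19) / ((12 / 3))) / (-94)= -715 / 50008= -0.01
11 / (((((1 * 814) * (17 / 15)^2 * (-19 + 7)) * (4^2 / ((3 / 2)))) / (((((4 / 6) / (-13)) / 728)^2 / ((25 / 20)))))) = -5 / 15323889538048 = -0.00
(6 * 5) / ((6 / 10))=50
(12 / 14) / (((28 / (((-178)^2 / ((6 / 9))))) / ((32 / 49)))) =2281248 / 2401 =950.12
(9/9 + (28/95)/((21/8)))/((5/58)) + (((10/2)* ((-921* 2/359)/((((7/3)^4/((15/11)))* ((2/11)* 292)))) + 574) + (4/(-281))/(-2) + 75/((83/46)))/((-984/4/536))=-113890699728052288589/85741801100348925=-1328.30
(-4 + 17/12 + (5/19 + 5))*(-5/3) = -3055/684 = -4.47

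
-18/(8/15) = -135/4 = -33.75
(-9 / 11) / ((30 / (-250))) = 75 / 11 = 6.82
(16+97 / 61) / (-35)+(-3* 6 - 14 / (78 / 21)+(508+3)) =13564651 / 27755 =488.73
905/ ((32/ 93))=84165/ 32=2630.16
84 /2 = 42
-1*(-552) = 552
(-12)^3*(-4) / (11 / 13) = 89856 / 11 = 8168.73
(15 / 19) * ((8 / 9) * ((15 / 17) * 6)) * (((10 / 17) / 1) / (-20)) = -600 / 5491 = -0.11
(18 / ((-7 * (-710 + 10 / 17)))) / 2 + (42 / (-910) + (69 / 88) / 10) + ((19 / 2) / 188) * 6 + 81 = 4102194559 / 50434384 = 81.34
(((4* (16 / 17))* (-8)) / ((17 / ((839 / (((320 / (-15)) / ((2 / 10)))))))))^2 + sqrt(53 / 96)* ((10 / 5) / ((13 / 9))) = 3* sqrt(318) / 52 + 405458496 / 2088025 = 195.21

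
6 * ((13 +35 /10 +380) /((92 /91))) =2353.14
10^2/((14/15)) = 750/7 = 107.14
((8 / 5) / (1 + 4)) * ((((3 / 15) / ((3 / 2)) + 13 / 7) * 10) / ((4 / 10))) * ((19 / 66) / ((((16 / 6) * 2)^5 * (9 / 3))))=3249 / 9175040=0.00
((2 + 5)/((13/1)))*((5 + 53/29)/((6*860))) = 231/324220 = 0.00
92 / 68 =23 / 17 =1.35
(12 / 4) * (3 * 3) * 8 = 216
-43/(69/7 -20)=301/71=4.24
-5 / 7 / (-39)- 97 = -96.98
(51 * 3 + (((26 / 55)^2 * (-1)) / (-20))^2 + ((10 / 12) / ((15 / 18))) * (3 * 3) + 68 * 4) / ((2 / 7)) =694990168677 / 457531250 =1519.00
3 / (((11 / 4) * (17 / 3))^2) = 432 / 34969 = 0.01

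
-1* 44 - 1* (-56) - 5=7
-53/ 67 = -0.79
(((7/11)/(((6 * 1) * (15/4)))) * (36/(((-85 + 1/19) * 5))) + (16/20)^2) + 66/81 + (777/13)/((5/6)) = 380003636/5193045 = 73.18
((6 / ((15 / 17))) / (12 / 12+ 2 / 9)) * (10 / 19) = 612 / 209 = 2.93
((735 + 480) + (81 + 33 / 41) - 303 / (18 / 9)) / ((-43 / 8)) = -375660 / 1763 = -213.08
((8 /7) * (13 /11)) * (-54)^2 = 303264 /77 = 3938.49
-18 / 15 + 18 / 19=-24 / 95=-0.25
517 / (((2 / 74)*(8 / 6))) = 57387 / 4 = 14346.75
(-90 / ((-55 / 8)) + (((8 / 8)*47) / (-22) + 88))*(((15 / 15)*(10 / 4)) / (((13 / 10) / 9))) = 489825 / 286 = 1712.67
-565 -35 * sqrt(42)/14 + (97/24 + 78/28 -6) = -94781/168 -5 * sqrt(42)/2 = -580.37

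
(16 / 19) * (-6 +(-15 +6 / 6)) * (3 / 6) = -160 / 19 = -8.42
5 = 5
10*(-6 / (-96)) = 0.62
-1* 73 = -73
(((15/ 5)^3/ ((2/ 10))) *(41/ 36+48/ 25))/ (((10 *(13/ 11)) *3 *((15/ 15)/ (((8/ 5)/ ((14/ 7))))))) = 9.32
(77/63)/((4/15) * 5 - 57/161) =161/129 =1.25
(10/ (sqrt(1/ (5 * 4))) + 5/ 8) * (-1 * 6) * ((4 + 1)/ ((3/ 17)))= -3400 * sqrt(5) - 425/ 4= -7708.88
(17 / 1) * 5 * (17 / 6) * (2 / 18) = 1445 / 54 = 26.76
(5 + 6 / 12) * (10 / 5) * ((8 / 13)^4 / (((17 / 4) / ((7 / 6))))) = 630784 / 1456611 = 0.43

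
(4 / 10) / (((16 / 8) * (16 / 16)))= 1 / 5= 0.20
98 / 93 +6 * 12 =6794 / 93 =73.05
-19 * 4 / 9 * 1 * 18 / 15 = -152 / 15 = -10.13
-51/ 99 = -17/ 33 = -0.52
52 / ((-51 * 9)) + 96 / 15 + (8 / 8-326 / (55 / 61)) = -8943721 / 25245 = -354.28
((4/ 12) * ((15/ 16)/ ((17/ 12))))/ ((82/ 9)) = 135/ 5576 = 0.02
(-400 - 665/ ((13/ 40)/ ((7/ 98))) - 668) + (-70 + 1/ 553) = -9231769/ 7189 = -1284.15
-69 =-69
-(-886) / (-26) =-443 / 13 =-34.08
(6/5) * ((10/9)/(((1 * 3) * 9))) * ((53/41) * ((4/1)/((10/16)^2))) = 54272/83025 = 0.65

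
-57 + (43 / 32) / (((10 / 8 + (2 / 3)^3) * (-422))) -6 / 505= -16232721777 / 284714960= -57.01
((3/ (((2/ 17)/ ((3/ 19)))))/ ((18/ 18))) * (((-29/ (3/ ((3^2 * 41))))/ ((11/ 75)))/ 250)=-1637253/ 4180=-391.69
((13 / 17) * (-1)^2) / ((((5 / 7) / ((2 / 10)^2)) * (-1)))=-91 / 2125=-0.04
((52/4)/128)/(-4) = -0.03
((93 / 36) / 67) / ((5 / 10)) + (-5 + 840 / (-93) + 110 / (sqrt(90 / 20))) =-173909 / 12462 + 110 *sqrt(2) / 3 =37.90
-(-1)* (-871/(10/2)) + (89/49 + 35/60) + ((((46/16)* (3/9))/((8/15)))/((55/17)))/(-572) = -50849009881/295975680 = -171.80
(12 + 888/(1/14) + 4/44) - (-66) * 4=12708.09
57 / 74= 0.77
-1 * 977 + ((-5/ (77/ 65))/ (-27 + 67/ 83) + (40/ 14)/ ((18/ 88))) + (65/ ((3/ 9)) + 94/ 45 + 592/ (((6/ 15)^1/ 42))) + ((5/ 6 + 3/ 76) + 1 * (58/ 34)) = 99590922884219/ 1622086620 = 61396.80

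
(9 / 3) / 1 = 3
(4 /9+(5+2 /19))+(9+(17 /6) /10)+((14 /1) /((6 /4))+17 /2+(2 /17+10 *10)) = 7720063 /58140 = 132.78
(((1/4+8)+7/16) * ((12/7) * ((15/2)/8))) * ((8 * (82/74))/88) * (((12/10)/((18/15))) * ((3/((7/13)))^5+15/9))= 2893203835815/383065144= 7552.77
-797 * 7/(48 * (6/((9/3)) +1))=-5579/144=-38.74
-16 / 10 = -8 / 5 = -1.60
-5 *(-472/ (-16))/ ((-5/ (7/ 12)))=413/ 24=17.21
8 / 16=1 / 2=0.50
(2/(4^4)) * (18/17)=9/1088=0.01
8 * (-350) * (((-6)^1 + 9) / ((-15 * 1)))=560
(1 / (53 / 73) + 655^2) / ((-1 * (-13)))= 33002.03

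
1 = 1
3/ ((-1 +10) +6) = 1/ 5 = 0.20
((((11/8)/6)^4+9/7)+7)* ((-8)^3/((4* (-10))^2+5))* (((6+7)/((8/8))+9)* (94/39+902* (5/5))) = -52608.70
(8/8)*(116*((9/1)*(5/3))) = 1740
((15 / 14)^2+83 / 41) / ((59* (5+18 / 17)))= 433381 / 48834772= 0.01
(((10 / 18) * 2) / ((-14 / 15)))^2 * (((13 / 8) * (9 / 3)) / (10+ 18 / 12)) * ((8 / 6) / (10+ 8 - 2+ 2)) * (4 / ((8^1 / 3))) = 8125 / 121716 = 0.07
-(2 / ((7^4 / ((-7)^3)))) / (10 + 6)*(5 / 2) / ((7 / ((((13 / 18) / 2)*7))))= 65 / 4032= 0.02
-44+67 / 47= -42.57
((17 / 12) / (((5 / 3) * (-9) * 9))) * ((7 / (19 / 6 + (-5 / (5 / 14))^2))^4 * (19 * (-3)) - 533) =18477696200296549 / 3303593749012500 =5.59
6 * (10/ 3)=20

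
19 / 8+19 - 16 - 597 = -4733 / 8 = -591.62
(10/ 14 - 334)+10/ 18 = -20962/ 63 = -332.73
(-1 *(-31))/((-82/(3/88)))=-93/7216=-0.01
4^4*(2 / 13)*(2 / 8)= 128 / 13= 9.85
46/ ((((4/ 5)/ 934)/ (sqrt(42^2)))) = 2255610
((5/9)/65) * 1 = 1/117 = 0.01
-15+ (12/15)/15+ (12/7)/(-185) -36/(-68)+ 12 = -801298/330225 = -2.43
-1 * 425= -425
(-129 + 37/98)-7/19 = -240181/1862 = -128.99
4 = 4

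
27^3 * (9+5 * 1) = 275562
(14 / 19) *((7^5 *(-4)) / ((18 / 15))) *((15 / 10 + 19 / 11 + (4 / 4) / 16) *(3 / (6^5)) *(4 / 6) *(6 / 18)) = -113531285 / 9751104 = -11.64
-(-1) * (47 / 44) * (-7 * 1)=-329 / 44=-7.48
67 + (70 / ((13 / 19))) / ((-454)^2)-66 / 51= 1496516523 / 22775818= 65.71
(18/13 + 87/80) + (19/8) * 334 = 827551/1040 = 795.72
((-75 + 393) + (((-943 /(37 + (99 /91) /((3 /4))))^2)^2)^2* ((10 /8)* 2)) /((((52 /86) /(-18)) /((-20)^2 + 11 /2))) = -4614519700718082154157306028930223077316269537 /1168301363360859102665834544052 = -3949768309302890.29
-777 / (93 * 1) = -8.35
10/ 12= 5/ 6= 0.83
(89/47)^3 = 6.79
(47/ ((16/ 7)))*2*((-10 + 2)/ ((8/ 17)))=-5593/ 8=-699.12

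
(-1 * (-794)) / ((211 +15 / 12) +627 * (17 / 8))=6352 / 12357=0.51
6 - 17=-11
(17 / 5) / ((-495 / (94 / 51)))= -94 / 7425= -0.01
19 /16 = 1.19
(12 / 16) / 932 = 3 / 3728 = 0.00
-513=-513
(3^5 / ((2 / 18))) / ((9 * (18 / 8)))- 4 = 104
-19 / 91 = -0.21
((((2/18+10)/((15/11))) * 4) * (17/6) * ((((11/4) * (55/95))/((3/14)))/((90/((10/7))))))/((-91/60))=-90508/13851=-6.53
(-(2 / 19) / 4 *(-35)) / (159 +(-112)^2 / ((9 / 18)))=35 / 959386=0.00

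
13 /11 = 1.18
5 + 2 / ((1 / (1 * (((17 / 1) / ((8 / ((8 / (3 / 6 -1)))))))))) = -63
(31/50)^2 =961/2500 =0.38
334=334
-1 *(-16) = 16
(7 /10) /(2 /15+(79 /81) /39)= 22113 /5002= 4.42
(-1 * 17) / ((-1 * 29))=17 / 29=0.59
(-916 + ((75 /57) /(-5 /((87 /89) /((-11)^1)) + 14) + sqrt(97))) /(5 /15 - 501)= 319165431 /174452794 - 3 * sqrt(97) /1502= 1.81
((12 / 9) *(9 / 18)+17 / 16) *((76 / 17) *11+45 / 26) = 88.03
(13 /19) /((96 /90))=195 /304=0.64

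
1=1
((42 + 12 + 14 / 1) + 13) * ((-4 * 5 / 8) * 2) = -405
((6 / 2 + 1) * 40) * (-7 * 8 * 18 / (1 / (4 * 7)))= -4515840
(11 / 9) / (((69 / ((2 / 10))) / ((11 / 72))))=121 / 223560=0.00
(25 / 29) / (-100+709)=25 / 17661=0.00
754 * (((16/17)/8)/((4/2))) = 754/17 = 44.35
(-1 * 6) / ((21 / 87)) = -174 / 7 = -24.86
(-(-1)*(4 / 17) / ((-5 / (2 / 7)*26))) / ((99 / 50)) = -40 / 153153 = -0.00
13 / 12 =1.08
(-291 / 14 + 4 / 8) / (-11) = 1.84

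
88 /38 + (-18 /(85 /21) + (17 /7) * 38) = 1019196 /11305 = 90.15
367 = 367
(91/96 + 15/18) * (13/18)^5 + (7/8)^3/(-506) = 889027091/2549657088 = 0.35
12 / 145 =0.08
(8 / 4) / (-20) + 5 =49 / 10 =4.90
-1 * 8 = -8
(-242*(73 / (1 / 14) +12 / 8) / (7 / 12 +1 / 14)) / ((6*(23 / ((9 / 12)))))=-20559 / 10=-2055.90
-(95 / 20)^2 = -361 / 16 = -22.56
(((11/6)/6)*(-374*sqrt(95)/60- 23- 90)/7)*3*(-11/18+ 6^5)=-176918.35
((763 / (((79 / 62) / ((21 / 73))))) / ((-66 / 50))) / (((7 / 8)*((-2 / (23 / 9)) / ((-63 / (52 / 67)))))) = -12757245550 / 824681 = -15469.31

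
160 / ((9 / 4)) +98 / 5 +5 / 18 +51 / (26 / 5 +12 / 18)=394741 / 3960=99.68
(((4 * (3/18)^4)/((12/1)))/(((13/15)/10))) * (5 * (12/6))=125/4212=0.03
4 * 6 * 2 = 48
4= 4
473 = 473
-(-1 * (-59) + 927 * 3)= -2840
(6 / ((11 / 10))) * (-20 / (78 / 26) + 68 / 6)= 25.45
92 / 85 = 1.08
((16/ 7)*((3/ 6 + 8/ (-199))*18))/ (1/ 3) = 79056/ 1393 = 56.75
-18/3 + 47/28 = -121/28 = -4.32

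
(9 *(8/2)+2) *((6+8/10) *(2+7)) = 11628/5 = 2325.60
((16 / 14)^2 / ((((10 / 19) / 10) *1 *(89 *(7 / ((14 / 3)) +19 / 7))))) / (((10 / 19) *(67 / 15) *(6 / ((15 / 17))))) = 173280 / 41866223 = 0.00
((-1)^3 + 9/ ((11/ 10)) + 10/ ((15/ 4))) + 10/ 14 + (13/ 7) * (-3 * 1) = 1153/ 231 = 4.99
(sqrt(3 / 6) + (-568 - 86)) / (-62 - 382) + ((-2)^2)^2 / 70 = 4407 / 2590 - sqrt(2) / 888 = 1.70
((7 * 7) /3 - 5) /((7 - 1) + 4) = 17 /15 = 1.13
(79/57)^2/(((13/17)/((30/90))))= 106097/126711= 0.84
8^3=512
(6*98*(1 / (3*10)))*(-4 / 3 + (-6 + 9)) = 98 / 3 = 32.67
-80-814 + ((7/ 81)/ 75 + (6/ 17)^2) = -1569352727/ 1755675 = -893.87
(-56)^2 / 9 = 3136 / 9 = 348.44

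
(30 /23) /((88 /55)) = 75 /92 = 0.82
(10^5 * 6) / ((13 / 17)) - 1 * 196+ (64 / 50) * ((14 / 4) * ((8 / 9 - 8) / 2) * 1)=2294380108 / 2925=784403.46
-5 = -5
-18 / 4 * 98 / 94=-441 / 94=-4.69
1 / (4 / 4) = 1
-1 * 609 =-609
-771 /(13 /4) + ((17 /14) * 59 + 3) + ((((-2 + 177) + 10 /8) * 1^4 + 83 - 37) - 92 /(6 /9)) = -28515 /364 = -78.34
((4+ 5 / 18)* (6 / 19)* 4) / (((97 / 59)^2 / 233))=249810484 / 536313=465.79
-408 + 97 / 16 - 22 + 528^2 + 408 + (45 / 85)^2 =1289024817 / 4624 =278768.34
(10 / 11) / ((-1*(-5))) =2 / 11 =0.18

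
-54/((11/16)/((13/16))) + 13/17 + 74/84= -488303/7854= -62.17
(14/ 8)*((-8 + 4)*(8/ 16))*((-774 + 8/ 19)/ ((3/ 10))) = 514430/ 57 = 9025.09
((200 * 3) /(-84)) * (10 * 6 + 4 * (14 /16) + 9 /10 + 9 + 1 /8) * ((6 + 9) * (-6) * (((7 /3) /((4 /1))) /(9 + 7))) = 220575 /128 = 1723.24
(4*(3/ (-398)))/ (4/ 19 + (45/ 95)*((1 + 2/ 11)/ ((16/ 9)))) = -20064/ 349643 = -0.06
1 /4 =0.25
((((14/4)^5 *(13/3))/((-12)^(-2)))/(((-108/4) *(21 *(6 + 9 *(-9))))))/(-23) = -31213/93150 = -0.34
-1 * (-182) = 182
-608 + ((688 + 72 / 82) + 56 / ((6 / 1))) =11096 / 123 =90.21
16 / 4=4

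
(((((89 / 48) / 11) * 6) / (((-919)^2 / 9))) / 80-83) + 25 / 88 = -491804760719 / 5945709440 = -82.72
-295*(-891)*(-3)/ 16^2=-788535/ 256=-3080.21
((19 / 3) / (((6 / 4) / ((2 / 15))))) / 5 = 76 / 675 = 0.11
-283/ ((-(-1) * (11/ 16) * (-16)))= 283/ 11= 25.73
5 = 5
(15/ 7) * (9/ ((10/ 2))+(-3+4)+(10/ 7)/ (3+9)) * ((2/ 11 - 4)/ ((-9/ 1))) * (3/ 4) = 613/ 308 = 1.99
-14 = -14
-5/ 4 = -1.25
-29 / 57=-0.51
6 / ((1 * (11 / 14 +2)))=2.15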